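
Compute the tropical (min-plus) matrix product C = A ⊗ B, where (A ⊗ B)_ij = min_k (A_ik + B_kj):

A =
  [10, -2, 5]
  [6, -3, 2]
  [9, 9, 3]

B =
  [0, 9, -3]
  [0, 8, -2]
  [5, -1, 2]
A ⊗ B =
  [-2, 4, -4]
  [-3, 1, -5]
  [8, 2, 5]

Apply the min-plus product entry-by-entry:
  C[0][0] = min over k of (A[0][0] + B[0][0] = 10 + 0 = 10, A[0][1] + B[1][0] = -2 + 0 = -2, A[0][2] + B[2][0] = 5 + 5 = 10) = -2 (attained at k = 1)
  C[0][1] = min over k of (A[0][0] + B[0][1] = 10 + 9 = 19, A[0][1] + B[1][1] = -2 + 8 = 6, A[0][2] + B[2][1] = 5 + -1 = 4) = 4 (attained at k = 2)
  C[0][2] = min over k of (A[0][0] + B[0][2] = 10 + -3 = 7, A[0][1] + B[1][2] = -2 + -2 = -4, A[0][2] + B[2][2] = 5 + 2 = 7) = -4 (attained at k = 1)
  C[1][0] = min over k of (A[1][0] + B[0][0] = 6 + 0 = 6, A[1][1] + B[1][0] = -3 + 0 = -3, A[1][2] + B[2][0] = 2 + 5 = 7) = -3 (attained at k = 1)
  C[1][1] = min over k of (A[1][0] + B[0][1] = 6 + 9 = 15, A[1][1] + B[1][1] = -3 + 8 = 5, A[1][2] + B[2][1] = 2 + -1 = 1) = 1 (attained at k = 2)
  C[1][2] = min over k of (A[1][0] + B[0][2] = 6 + -3 = 3, A[1][1] + B[1][2] = -3 + -2 = -5, A[1][2] + B[2][2] = 2 + 2 = 4) = -5 (attained at k = 1)
  C[2][0] = min over k of (A[2][0] + B[0][0] = 9 + 0 = 9, A[2][1] + B[1][0] = 9 + 0 = 9, A[2][2] + B[2][0] = 3 + 5 = 8) = 8 (attained at k = 2)
  C[2][1] = min over k of (A[2][0] + B[0][1] = 9 + 9 = 18, A[2][1] + B[1][1] = 9 + 8 = 17, A[2][2] + B[2][1] = 3 + -1 = 2) = 2 (attained at k = 2)
  C[2][2] = min over k of (A[2][0] + B[0][2] = 9 + -3 = 6, A[2][1] + B[1][2] = 9 + -2 = 7, A[2][2] + B[2][2] = 3 + 2 = 5) = 5 (attained at k = 2)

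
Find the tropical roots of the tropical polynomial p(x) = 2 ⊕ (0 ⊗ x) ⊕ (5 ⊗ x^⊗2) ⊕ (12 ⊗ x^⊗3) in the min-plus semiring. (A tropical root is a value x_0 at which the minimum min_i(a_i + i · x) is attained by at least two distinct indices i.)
Roots: {-7, -5, 2}

Each tropical root is a break point of the lower envelope of the lines y = a_i + i · x (there are 4 lines, with slopes 0, 1, ..., 3). Only the lines that attain the minimum somewhere contribute to roots; other lines are dominated. Here the surviving (envelope) indices are i = 3, i = 2, i = 1, i = 0.
Intersections between consecutive envelope lines give the roots: for adjacent envelope indices i < j the intersection is x = (a_i − a_j) / (j − i). Reading off the sorted break points: {-7, -5, 2}.
Verification: at each break x_0, at least two indices attain the minimum of min_i(a_i + i · x_0).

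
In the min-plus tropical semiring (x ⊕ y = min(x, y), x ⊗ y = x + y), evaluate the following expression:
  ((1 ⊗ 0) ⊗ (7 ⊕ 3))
((1 ⊗ 0) ⊗ (7 ⊕ 3)) = 4

Expand innermost to outermost. Recall ⊕ takes the minimum of its arguments and ⊗ takes their sum. Working out the expression ((1 ⊗ 0) ⊗ (7 ⊕ 3)) gives 4.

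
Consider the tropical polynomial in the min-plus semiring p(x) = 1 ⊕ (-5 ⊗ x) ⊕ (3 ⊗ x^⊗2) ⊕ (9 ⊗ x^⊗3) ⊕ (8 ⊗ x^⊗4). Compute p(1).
p(1) = -4

A tropical monomial a ⊗ x^⊗i evaluates to a + i · x. Evaluating each term at x = 1:
  Term 0 contributes 1 + 0 · 1 = 1
  Term 1 contributes -5 + 1 · 1 = -4
  Term 2 contributes 3 + 2 · 1 = 5
  Term 3 contributes 9 + 3 · 1 = 12
  Term 4 contributes 8 + 4 · 1 = 12
p(1) = ⊕ of these = min[1, -4, 5, 12, 12] = -4.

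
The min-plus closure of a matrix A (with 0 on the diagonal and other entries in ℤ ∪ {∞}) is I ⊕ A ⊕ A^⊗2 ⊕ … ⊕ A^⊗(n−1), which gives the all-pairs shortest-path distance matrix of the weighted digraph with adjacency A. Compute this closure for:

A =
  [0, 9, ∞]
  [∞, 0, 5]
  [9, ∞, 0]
Closure =
  [0, 9, 14]
  [14, 0, 5]
  [9, 18, 0]

This is the Floyd-Warshall all-pairs shortest-path computation. For each intermediate vertex k = 0, 1, …, 2, update dist[i][j] ← min(dist[i][j], dist[i][k] + dist[k][j]). The final matrix gives, for each (i, j), the minimum total weight of any directed path from i to j (possibly empty when i = j).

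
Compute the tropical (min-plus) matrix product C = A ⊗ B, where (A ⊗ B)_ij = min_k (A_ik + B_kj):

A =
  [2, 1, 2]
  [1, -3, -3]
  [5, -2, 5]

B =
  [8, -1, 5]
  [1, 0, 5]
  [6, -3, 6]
A ⊗ B =
  [2, -1, 6]
  [-2, -6, 2]
  [-1, -2, 3]

Apply the min-plus product entry-by-entry:
  C[0][0] = min over k of (A[0][0] + B[0][0] = 2 + 8 = 10, A[0][1] + B[1][0] = 1 + 1 = 2, A[0][2] + B[2][0] = 2 + 6 = 8) = 2 (attained at k = 1)
  C[0][1] = min over k of (A[0][0] + B[0][1] = 2 + -1 = 1, A[0][1] + B[1][1] = 1 + 0 = 1, A[0][2] + B[2][1] = 2 + -3 = -1) = -1 (attained at k = 2)
  C[0][2] = min over k of (A[0][0] + B[0][2] = 2 + 5 = 7, A[0][1] + B[1][2] = 1 + 5 = 6, A[0][2] + B[2][2] = 2 + 6 = 8) = 6 (attained at k = 1)
  C[1][0] = min over k of (A[1][0] + B[0][0] = 1 + 8 = 9, A[1][1] + B[1][0] = -3 + 1 = -2, A[1][2] + B[2][0] = -3 + 6 = 3) = -2 (attained at k = 1)
  C[1][1] = min over k of (A[1][0] + B[0][1] = 1 + -1 = 0, A[1][1] + B[1][1] = -3 + 0 = -3, A[1][2] + B[2][1] = -3 + -3 = -6) = -6 (attained at k = 2)
  C[1][2] = min over k of (A[1][0] + B[0][2] = 1 + 5 = 6, A[1][1] + B[1][2] = -3 + 5 = 2, A[1][2] + B[2][2] = -3 + 6 = 3) = 2 (attained at k = 1)
  C[2][0] = min over k of (A[2][0] + B[0][0] = 5 + 8 = 13, A[2][1] + B[1][0] = -2 + 1 = -1, A[2][2] + B[2][0] = 5 + 6 = 11) = -1 (attained at k = 1)
  C[2][1] = min over k of (A[2][0] + B[0][1] = 5 + -1 = 4, A[2][1] + B[1][1] = -2 + 0 = -2, A[2][2] + B[2][1] = 5 + -3 = 2) = -2 (attained at k = 1)
  C[2][2] = min over k of (A[2][0] + B[0][2] = 5 + 5 = 10, A[2][1] + B[1][2] = -2 + 5 = 3, A[2][2] + B[2][2] = 5 + 6 = 11) = 3 (attained at k = 1)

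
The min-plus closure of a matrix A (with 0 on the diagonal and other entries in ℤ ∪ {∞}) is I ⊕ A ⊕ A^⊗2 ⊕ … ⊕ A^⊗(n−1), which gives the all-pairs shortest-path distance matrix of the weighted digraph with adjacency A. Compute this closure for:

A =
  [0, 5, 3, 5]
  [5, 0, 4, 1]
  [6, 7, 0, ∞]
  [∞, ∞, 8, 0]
Closure =
  [0, 5, 3, 5]
  [5, 0, 4, 1]
  [6, 7, 0, 8]
  [14, 15, 8, 0]

This is the Floyd-Warshall all-pairs shortest-path computation. For each intermediate vertex k = 0, 1, …, 3, update dist[i][j] ← min(dist[i][j], dist[i][k] + dist[k][j]). The final matrix gives, for each (i, j), the minimum total weight of any directed path from i to j (possibly empty when i = j).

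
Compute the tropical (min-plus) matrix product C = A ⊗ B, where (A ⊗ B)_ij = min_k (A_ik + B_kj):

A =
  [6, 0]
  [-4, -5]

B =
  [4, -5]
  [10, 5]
A ⊗ B =
  [10, 1]
  [0, -9]

Apply the min-plus product entry-by-entry:
  C[0][0] = min over k of (A[0][0] + B[0][0] = 6 + 4 = 10, A[0][1] + B[1][0] = 0 + 10 = 10) = 10 (attained at k = 0)
  C[0][1] = min over k of (A[0][0] + B[0][1] = 6 + -5 = 1, A[0][1] + B[1][1] = 0 + 5 = 5) = 1 (attained at k = 0)
  C[1][0] = min over k of (A[1][0] + B[0][0] = -4 + 4 = 0, A[1][1] + B[1][0] = -5 + 10 = 5) = 0 (attained at k = 0)
  C[1][1] = min over k of (A[1][0] + B[0][1] = -4 + -5 = -9, A[1][1] + B[1][1] = -5 + 5 = 0) = -9 (attained at k = 0)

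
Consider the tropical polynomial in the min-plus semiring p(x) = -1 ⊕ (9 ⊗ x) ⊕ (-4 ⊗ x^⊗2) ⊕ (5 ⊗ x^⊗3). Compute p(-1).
p(-1) = -6

A tropical monomial a ⊗ x^⊗i evaluates to a + i · x. Evaluating each term at x = -1:
  Term 0 contributes -1 + 0 · -1 = -1
  Term 1 contributes 9 + 1 · -1 = 8
  Term 2 contributes -4 + 2 · -1 = -6
  Term 3 contributes 5 + 3 · -1 = 2
p(-1) = ⊕ of these = min[-1, 8, -6, 2] = -6.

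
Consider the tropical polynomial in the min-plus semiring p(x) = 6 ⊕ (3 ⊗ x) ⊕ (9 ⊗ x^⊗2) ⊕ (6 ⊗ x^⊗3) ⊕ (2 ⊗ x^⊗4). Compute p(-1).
p(-1) = -2

A tropical monomial a ⊗ x^⊗i evaluates to a + i · x. Evaluating each term at x = -1:
  Term 0 contributes 6 + 0 · -1 = 6
  Term 1 contributes 3 + 1 · -1 = 2
  Term 2 contributes 9 + 2 · -1 = 7
  Term 3 contributes 6 + 3 · -1 = 3
  Term 4 contributes 2 + 4 · -1 = -2
p(-1) = ⊕ of these = min[6, 2, 7, 3, -2] = -2.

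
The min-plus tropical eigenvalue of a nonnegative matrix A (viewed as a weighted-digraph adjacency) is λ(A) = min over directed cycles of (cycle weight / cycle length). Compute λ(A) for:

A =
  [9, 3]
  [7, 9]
λ(A) = 5

Enumerate directed cycles and compute their means (weight / length). Sample:
  cycle 0 → 0: weight = 9, length = 1, mean = 9/1 ≈ 9.000
  cycle 1 → 1: weight = 9, length = 1, mean = 9/1 ≈ 9.000
  cycle 0 → 1 → 0: weight = 10, length = 2, mean = 10/2 ≈ 5.000
  cycle 1 → 0 → 1: weight = 10, length = 2, mean = 10/2 ≈ 5.000
Minimum mean = 5.000, attained e.g. along the cycle 0 → 1 → 0 with weight 10 and length 2. So λ(A) = 10/2 = 5.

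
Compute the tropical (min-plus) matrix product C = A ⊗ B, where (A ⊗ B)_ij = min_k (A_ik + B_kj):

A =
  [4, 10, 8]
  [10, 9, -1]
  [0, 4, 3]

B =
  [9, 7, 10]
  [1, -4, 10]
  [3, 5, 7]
A ⊗ B =
  [11, 6, 14]
  [2, 4, 6]
  [5, 0, 10]

Apply the min-plus product entry-by-entry:
  C[0][0] = min over k of (A[0][0] + B[0][0] = 4 + 9 = 13, A[0][1] + B[1][0] = 10 + 1 = 11, A[0][2] + B[2][0] = 8 + 3 = 11) = 11 (attained at k = 1)
  C[0][1] = min over k of (A[0][0] + B[0][1] = 4 + 7 = 11, A[0][1] + B[1][1] = 10 + -4 = 6, A[0][2] + B[2][1] = 8 + 5 = 13) = 6 (attained at k = 1)
  C[0][2] = min over k of (A[0][0] + B[0][2] = 4 + 10 = 14, A[0][1] + B[1][2] = 10 + 10 = 20, A[0][2] + B[2][2] = 8 + 7 = 15) = 14 (attained at k = 0)
  C[1][0] = min over k of (A[1][0] + B[0][0] = 10 + 9 = 19, A[1][1] + B[1][0] = 9 + 1 = 10, A[1][2] + B[2][0] = -1 + 3 = 2) = 2 (attained at k = 2)
  C[1][1] = min over k of (A[1][0] + B[0][1] = 10 + 7 = 17, A[1][1] + B[1][1] = 9 + -4 = 5, A[1][2] + B[2][1] = -1 + 5 = 4) = 4 (attained at k = 2)
  C[1][2] = min over k of (A[1][0] + B[0][2] = 10 + 10 = 20, A[1][1] + B[1][2] = 9 + 10 = 19, A[1][2] + B[2][2] = -1 + 7 = 6) = 6 (attained at k = 2)
  C[2][0] = min over k of (A[2][0] + B[0][0] = 0 + 9 = 9, A[2][1] + B[1][0] = 4 + 1 = 5, A[2][2] + B[2][0] = 3 + 3 = 6) = 5 (attained at k = 1)
  C[2][1] = min over k of (A[2][0] + B[0][1] = 0 + 7 = 7, A[2][1] + B[1][1] = 4 + -4 = 0, A[2][2] + B[2][1] = 3 + 5 = 8) = 0 (attained at k = 1)
  C[2][2] = min over k of (A[2][0] + B[0][2] = 0 + 10 = 10, A[2][1] + B[1][2] = 4 + 10 = 14, A[2][2] + B[2][2] = 3 + 7 = 10) = 10 (attained at k = 0)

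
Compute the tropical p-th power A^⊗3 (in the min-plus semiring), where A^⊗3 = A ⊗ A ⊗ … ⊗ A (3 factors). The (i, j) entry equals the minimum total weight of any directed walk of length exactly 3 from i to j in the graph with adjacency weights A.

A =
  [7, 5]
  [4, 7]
A^⊗3 =
  [16, 14]
  [13, 16]

Each entry (A^⊗3)_ij equals the minimum over all length-3 walks i = v_0 → v_1 → … → v_3 = j of Σ_t A[v_t][v_{t+1}]. For example, for (i, j) = (0, 1) we minimise over 4 possible intermediate vertex sequences; the minimum is 14, attained along the walk 0 → 1 → 0 → 1.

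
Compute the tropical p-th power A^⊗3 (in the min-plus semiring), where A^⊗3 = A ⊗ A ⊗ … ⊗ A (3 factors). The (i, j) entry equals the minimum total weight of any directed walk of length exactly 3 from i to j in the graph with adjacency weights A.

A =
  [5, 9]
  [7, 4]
A^⊗3 =
  [15, 17]
  [15, 12]

Each entry (A^⊗3)_ij equals the minimum over all length-3 walks i = v_0 → v_1 → … → v_3 = j of Σ_t A[v_t][v_{t+1}]. For example, for (i, j) = (0, 1) we minimise over 4 possible intermediate vertex sequences; the minimum is 17, attained along the walk 0 → 1 → 1 → 1.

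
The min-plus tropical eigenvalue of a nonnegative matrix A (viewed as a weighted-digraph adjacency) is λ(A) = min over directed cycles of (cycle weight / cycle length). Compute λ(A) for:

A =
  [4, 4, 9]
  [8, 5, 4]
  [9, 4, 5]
λ(A) = 4

Enumerate directed cycles and compute their means (weight / length). Sample:
  cycle 0 → 0: weight = 4, length = 1, mean = 4/1 ≈ 4.000
  cycle 1 → 1: weight = 5, length = 1, mean = 5/1 ≈ 5.000
  cycle 2 → 2: weight = 5, length = 1, mean = 5/1 ≈ 5.000
  cycle 0 → 1 → 0: weight = 12, length = 2, mean = 12/2 ≈ 6.000
  cycle 0 → 2 → 0: weight = 18, length = 2, mean = 18/2 ≈ 9.000
  cycle 1 → 0 → 1: weight = 12, length = 2, mean = 12/2 ≈ 6.000
Minimum mean = 4.000, attained e.g. along the cycle 0 → 0 with weight 4 and length 1. So λ(A) = 4/1 = 4.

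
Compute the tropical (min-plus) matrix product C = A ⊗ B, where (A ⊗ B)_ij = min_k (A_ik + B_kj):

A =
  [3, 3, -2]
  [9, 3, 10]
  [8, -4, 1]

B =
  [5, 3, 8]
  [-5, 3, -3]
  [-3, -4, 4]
A ⊗ B =
  [-5, -6, 0]
  [-2, 6, 0]
  [-9, -3, -7]

Apply the min-plus product entry-by-entry:
  C[0][0] = min over k of (A[0][0] + B[0][0] = 3 + 5 = 8, A[0][1] + B[1][0] = 3 + -5 = -2, A[0][2] + B[2][0] = -2 + -3 = -5) = -5 (attained at k = 2)
  C[0][1] = min over k of (A[0][0] + B[0][1] = 3 + 3 = 6, A[0][1] + B[1][1] = 3 + 3 = 6, A[0][2] + B[2][1] = -2 + -4 = -6) = -6 (attained at k = 2)
  C[0][2] = min over k of (A[0][0] + B[0][2] = 3 + 8 = 11, A[0][1] + B[1][2] = 3 + -3 = 0, A[0][2] + B[2][2] = -2 + 4 = 2) = 0 (attained at k = 1)
  C[1][0] = min over k of (A[1][0] + B[0][0] = 9 + 5 = 14, A[1][1] + B[1][0] = 3 + -5 = -2, A[1][2] + B[2][0] = 10 + -3 = 7) = -2 (attained at k = 1)
  C[1][1] = min over k of (A[1][0] + B[0][1] = 9 + 3 = 12, A[1][1] + B[1][1] = 3 + 3 = 6, A[1][2] + B[2][1] = 10 + -4 = 6) = 6 (attained at k = 1)
  C[1][2] = min over k of (A[1][0] + B[0][2] = 9 + 8 = 17, A[1][1] + B[1][2] = 3 + -3 = 0, A[1][2] + B[2][2] = 10 + 4 = 14) = 0 (attained at k = 1)
  C[2][0] = min over k of (A[2][0] + B[0][0] = 8 + 5 = 13, A[2][1] + B[1][0] = -4 + -5 = -9, A[2][2] + B[2][0] = 1 + -3 = -2) = -9 (attained at k = 1)
  C[2][1] = min over k of (A[2][0] + B[0][1] = 8 + 3 = 11, A[2][1] + B[1][1] = -4 + 3 = -1, A[2][2] + B[2][1] = 1 + -4 = -3) = -3 (attained at k = 2)
  C[2][2] = min over k of (A[2][0] + B[0][2] = 8 + 8 = 16, A[2][1] + B[1][2] = -4 + -3 = -7, A[2][2] + B[2][2] = 1 + 4 = 5) = -7 (attained at k = 1)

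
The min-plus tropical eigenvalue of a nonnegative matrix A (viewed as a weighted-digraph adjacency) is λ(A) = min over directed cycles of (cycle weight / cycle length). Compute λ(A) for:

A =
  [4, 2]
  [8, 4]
λ(A) = 4

Enumerate directed cycles and compute their means (weight / length). Sample:
  cycle 0 → 0: weight = 4, length = 1, mean = 4/1 ≈ 4.000
  cycle 1 → 1: weight = 4, length = 1, mean = 4/1 ≈ 4.000
  cycle 0 → 1 → 0: weight = 10, length = 2, mean = 10/2 ≈ 5.000
  cycle 1 → 0 → 1: weight = 10, length = 2, mean = 10/2 ≈ 5.000
Minimum mean = 4.000, attained e.g. along the cycle 0 → 0 with weight 4 and length 1. So λ(A) = 4/1 = 4.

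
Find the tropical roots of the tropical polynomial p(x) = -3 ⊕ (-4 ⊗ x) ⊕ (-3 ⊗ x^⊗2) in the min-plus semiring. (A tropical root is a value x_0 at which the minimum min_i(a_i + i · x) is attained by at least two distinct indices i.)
Roots: {-1, 1}

Each tropical root is a break point of the lower envelope of the lines y = a_i + i · x (there are 3 lines, with slopes 0, 1, ..., 2). Only the lines that attain the minimum somewhere contribute to roots; other lines are dominated. Here the surviving (envelope) indices are i = 2, i = 1, i = 0.
Intersections between consecutive envelope lines give the roots: for adjacent envelope indices i < j the intersection is x = (a_i − a_j) / (j − i). Reading off the sorted break points: {-1, 1}.
Verification: at each break x_0, at least two indices attain the minimum of min_i(a_i + i · x_0).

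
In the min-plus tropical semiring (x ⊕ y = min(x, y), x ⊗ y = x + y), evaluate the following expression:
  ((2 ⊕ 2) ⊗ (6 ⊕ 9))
((2 ⊕ 2) ⊗ (6 ⊕ 9)) = 8

Expand innermost to outermost. Recall ⊕ takes the minimum of its arguments and ⊗ takes their sum. Working out the expression ((2 ⊕ 2) ⊗ (6 ⊕ 9)) gives 8.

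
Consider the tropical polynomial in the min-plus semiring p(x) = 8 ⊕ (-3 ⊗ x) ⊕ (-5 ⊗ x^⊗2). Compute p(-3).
p(-3) = -11

A tropical monomial a ⊗ x^⊗i evaluates to a + i · x. Evaluating each term at x = -3:
  Term 0 contributes 8 + 0 · -3 = 8
  Term 1 contributes -3 + 1 · -3 = -6
  Term 2 contributes -5 + 2 · -3 = -11
p(-3) = ⊕ of these = min[8, -6, -11] = -11.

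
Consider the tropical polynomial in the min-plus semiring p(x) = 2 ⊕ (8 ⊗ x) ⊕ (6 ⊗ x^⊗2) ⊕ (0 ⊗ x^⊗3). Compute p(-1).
p(-1) = -3

A tropical monomial a ⊗ x^⊗i evaluates to a + i · x. Evaluating each term at x = -1:
  Term 0 contributes 2 + 0 · -1 = 2
  Term 1 contributes 8 + 1 · -1 = 7
  Term 2 contributes 6 + 2 · -1 = 4
  Term 3 contributes 0 + 3 · -1 = -3
p(-1) = ⊕ of these = min[2, 7, 4, -3] = -3.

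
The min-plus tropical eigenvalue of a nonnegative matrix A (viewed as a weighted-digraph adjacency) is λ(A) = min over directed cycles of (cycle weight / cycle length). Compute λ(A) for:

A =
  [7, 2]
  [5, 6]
λ(A) = 7/2

Enumerate directed cycles and compute their means (weight / length). Sample:
  cycle 0 → 0: weight = 7, length = 1, mean = 7/1 ≈ 7.000
  cycle 1 → 1: weight = 6, length = 1, mean = 6/1 ≈ 6.000
  cycle 0 → 1 → 0: weight = 7, length = 2, mean = 7/2 ≈ 3.500
  cycle 1 → 0 → 1: weight = 7, length = 2, mean = 7/2 ≈ 3.500
Minimum mean = 3.500, attained e.g. along the cycle 0 → 1 → 0 with weight 7 and length 2. So λ(A) = 7/2 = 7/2.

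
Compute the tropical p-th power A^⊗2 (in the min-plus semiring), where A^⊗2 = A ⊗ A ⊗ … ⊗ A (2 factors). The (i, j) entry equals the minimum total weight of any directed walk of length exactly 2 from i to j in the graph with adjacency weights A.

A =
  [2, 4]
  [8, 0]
A^⊗2 =
  [4, 4]
  [8, 0]

Each entry (A^⊗2)_ij equals the minimum over all length-2 walks i = v_0 → v_1 → … → v_2 = j of Σ_t A[v_t][v_{t+1}]. For example, for (i, j) = (0, 1) we minimise over 2 possible intermediate vertex sequences; the minimum is 4, attained along the walk 0 → 1 → 1.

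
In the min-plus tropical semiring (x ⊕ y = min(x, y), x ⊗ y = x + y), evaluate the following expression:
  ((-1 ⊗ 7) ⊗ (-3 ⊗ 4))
((-1 ⊗ 7) ⊗ (-3 ⊗ 4)) = 7

Expand innermost to outermost. Recall ⊕ takes the minimum of its arguments and ⊗ takes their sum. Working out the expression ((-1 ⊗ 7) ⊗ (-3 ⊗ 4)) gives 7.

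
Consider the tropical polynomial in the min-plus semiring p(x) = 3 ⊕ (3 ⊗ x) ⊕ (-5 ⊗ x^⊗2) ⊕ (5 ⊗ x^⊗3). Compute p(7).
p(7) = 3

A tropical monomial a ⊗ x^⊗i evaluates to a + i · x. Evaluating each term at x = 7:
  Term 0 contributes 3 + 0 · 7 = 3
  Term 1 contributes 3 + 1 · 7 = 10
  Term 2 contributes -5 + 2 · 7 = 9
  Term 3 contributes 5 + 3 · 7 = 26
p(7) = ⊕ of these = min[3, 10, 9, 26] = 3.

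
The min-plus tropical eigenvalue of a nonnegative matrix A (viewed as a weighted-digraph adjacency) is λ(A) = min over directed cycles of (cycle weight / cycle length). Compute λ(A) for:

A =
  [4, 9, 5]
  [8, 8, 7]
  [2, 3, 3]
λ(A) = 3

Enumerate directed cycles and compute their means (weight / length). Sample:
  cycle 0 → 0: weight = 4, length = 1, mean = 4/1 ≈ 4.000
  cycle 1 → 1: weight = 8, length = 1, mean = 8/1 ≈ 8.000
  cycle 2 → 2: weight = 3, length = 1, mean = 3/1 ≈ 3.000
  cycle 0 → 1 → 0: weight = 17, length = 2, mean = 17/2 ≈ 8.500
  cycle 0 → 2 → 0: weight = 7, length = 2, mean = 7/2 ≈ 3.500
  cycle 1 → 0 → 1: weight = 17, length = 2, mean = 17/2 ≈ 8.500
Minimum mean = 3.000, attained e.g. along the cycle 2 → 2 with weight 3 and length 1. So λ(A) = 3/1 = 3.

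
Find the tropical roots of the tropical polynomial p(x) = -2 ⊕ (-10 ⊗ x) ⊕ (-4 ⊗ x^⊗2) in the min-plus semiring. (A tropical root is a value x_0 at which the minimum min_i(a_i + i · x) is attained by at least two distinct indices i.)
Roots: {-6, 8}

Each tropical root is a break point of the lower envelope of the lines y = a_i + i · x (there are 3 lines, with slopes 0, 1, ..., 2). Only the lines that attain the minimum somewhere contribute to roots; other lines are dominated. Here the surviving (envelope) indices are i = 2, i = 1, i = 0.
Intersections between consecutive envelope lines give the roots: for adjacent envelope indices i < j the intersection is x = (a_i − a_j) / (j − i). Reading off the sorted break points: {-6, 8}.
Verification: at each break x_0, at least two indices attain the minimum of min_i(a_i + i · x_0).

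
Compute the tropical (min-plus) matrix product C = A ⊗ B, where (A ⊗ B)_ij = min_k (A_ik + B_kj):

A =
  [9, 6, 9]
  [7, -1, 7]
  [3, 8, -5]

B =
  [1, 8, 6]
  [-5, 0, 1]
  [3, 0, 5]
A ⊗ B =
  [1, 6, 7]
  [-6, -1, 0]
  [-2, -5, 0]

Apply the min-plus product entry-by-entry:
  C[0][0] = min over k of (A[0][0] + B[0][0] = 9 + 1 = 10, A[0][1] + B[1][0] = 6 + -5 = 1, A[0][2] + B[2][0] = 9 + 3 = 12) = 1 (attained at k = 1)
  C[0][1] = min over k of (A[0][0] + B[0][1] = 9 + 8 = 17, A[0][1] + B[1][1] = 6 + 0 = 6, A[0][2] + B[2][1] = 9 + 0 = 9) = 6 (attained at k = 1)
  C[0][2] = min over k of (A[0][0] + B[0][2] = 9 + 6 = 15, A[0][1] + B[1][2] = 6 + 1 = 7, A[0][2] + B[2][2] = 9 + 5 = 14) = 7 (attained at k = 1)
  C[1][0] = min over k of (A[1][0] + B[0][0] = 7 + 1 = 8, A[1][1] + B[1][0] = -1 + -5 = -6, A[1][2] + B[2][0] = 7 + 3 = 10) = -6 (attained at k = 1)
  C[1][1] = min over k of (A[1][0] + B[0][1] = 7 + 8 = 15, A[1][1] + B[1][1] = -1 + 0 = -1, A[1][2] + B[2][1] = 7 + 0 = 7) = -1 (attained at k = 1)
  C[1][2] = min over k of (A[1][0] + B[0][2] = 7 + 6 = 13, A[1][1] + B[1][2] = -1 + 1 = 0, A[1][2] + B[2][2] = 7 + 5 = 12) = 0 (attained at k = 1)
  C[2][0] = min over k of (A[2][0] + B[0][0] = 3 + 1 = 4, A[2][1] + B[1][0] = 8 + -5 = 3, A[2][2] + B[2][0] = -5 + 3 = -2) = -2 (attained at k = 2)
  C[2][1] = min over k of (A[2][0] + B[0][1] = 3 + 8 = 11, A[2][1] + B[1][1] = 8 + 0 = 8, A[2][2] + B[2][1] = -5 + 0 = -5) = -5 (attained at k = 2)
  C[2][2] = min over k of (A[2][0] + B[0][2] = 3 + 6 = 9, A[2][1] + B[1][2] = 8 + 1 = 9, A[2][2] + B[2][2] = -5 + 5 = 0) = 0 (attained at k = 2)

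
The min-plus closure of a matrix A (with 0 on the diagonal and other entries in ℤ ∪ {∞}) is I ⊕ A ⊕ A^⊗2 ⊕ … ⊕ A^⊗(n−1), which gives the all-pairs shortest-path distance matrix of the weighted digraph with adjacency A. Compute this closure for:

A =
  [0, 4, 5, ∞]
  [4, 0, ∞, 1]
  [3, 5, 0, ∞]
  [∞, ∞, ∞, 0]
Closure =
  [0, 4, 5, 5]
  [4, 0, 9, 1]
  [3, 5, 0, 6]
  [∞, ∞, ∞, 0]

This is the Floyd-Warshall all-pairs shortest-path computation. For each intermediate vertex k = 0, 1, …, 3, update dist[i][j] ← min(dist[i][j], dist[i][k] + dist[k][j]). The final matrix gives, for each (i, j), the minimum total weight of any directed path from i to j (possibly empty when i = j).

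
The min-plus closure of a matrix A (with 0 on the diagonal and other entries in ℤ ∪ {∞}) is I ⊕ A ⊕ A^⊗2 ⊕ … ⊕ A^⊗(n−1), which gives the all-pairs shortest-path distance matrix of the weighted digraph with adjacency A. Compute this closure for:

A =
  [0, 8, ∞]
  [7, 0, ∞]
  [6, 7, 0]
Closure =
  [0, 8, ∞]
  [7, 0, ∞]
  [6, 7, 0]

This is the Floyd-Warshall all-pairs shortest-path computation. For each intermediate vertex k = 0, 1, …, 2, update dist[i][j] ← min(dist[i][j], dist[i][k] + dist[k][j]). The final matrix gives, for each (i, j), the minimum total weight of any directed path from i to j (possibly empty when i = j).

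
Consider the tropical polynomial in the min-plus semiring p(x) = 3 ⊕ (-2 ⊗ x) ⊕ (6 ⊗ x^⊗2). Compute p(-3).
p(-3) = -5

A tropical monomial a ⊗ x^⊗i evaluates to a + i · x. Evaluating each term at x = -3:
  Term 0 contributes 3 + 0 · -3 = 3
  Term 1 contributes -2 + 1 · -3 = -5
  Term 2 contributes 6 + 2 · -3 = 0
p(-3) = ⊕ of these = min[3, -5, 0] = -5.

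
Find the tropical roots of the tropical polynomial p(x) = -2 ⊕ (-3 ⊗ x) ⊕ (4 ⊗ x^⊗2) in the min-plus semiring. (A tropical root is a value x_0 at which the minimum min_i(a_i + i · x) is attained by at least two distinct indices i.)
Roots: {-7, 1}

Each tropical root is a break point of the lower envelope of the lines y = a_i + i · x (there are 3 lines, with slopes 0, 1, ..., 2). Only the lines that attain the minimum somewhere contribute to roots; other lines are dominated. Here the surviving (envelope) indices are i = 2, i = 1, i = 0.
Intersections between consecutive envelope lines give the roots: for adjacent envelope indices i < j the intersection is x = (a_i − a_j) / (j − i). Reading off the sorted break points: {-7, 1}.
Verification: at each break x_0, at least two indices attain the minimum of min_i(a_i + i · x_0).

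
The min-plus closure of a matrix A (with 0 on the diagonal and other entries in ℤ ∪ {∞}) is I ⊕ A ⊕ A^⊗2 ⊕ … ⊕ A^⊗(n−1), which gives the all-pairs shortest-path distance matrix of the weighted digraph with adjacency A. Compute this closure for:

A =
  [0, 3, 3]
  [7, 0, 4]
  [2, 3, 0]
Closure =
  [0, 3, 3]
  [6, 0, 4]
  [2, 3, 0]

This is the Floyd-Warshall all-pairs shortest-path computation. For each intermediate vertex k = 0, 1, …, 2, update dist[i][j] ← min(dist[i][j], dist[i][k] + dist[k][j]). The final matrix gives, for each (i, j), the minimum total weight of any directed path from i to j (possibly empty when i = j).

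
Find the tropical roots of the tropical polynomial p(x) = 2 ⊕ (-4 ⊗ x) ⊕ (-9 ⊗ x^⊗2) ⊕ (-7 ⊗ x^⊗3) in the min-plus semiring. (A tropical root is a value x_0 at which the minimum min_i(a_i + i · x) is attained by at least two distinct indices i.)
Roots: {-2, 5, 6}

Each tropical root is a break point of the lower envelope of the lines y = a_i + i · x (there are 4 lines, with slopes 0, 1, ..., 3). Only the lines that attain the minimum somewhere contribute to roots; other lines are dominated. Here the surviving (envelope) indices are i = 3, i = 2, i = 1, i = 0.
Intersections between consecutive envelope lines give the roots: for adjacent envelope indices i < j the intersection is x = (a_i − a_j) / (j − i). Reading off the sorted break points: {-2, 5, 6}.
Verification: at each break x_0, at least two indices attain the minimum of min_i(a_i + i · x_0).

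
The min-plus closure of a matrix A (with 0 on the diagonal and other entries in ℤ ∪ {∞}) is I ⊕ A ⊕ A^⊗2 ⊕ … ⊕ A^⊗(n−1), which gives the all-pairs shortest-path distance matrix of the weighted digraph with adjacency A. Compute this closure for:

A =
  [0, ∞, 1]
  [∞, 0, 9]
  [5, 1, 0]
Closure =
  [0, 2, 1]
  [14, 0, 9]
  [5, 1, 0]

This is the Floyd-Warshall all-pairs shortest-path computation. For each intermediate vertex k = 0, 1, …, 2, update dist[i][j] ← min(dist[i][j], dist[i][k] + dist[k][j]). The final matrix gives, for each (i, j), the minimum total weight of any directed path from i to j (possibly empty when i = j).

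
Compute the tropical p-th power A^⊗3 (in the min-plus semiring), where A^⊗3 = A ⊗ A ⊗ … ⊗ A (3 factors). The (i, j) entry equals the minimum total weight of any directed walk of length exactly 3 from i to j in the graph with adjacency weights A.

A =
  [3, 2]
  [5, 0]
A^⊗3 =
  [7, 2]
  [5, 0]

Each entry (A^⊗3)_ij equals the minimum over all length-3 walks i = v_0 → v_1 → … → v_3 = j of Σ_t A[v_t][v_{t+1}]. For example, for (i, j) = (0, 1) we minimise over 4 possible intermediate vertex sequences; the minimum is 2, attained along the walk 0 → 1 → 1 → 1.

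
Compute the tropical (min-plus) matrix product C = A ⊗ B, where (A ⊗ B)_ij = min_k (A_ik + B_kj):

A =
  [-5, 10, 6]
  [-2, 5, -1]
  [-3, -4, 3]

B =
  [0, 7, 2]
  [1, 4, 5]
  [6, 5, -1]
A ⊗ B =
  [-5, 2, -3]
  [-2, 4, -2]
  [-3, 0, -1]

Apply the min-plus product entry-by-entry:
  C[0][0] = min over k of (A[0][0] + B[0][0] = -5 + 0 = -5, A[0][1] + B[1][0] = 10 + 1 = 11, A[0][2] + B[2][0] = 6 + 6 = 12) = -5 (attained at k = 0)
  C[0][1] = min over k of (A[0][0] + B[0][1] = -5 + 7 = 2, A[0][1] + B[1][1] = 10 + 4 = 14, A[0][2] + B[2][1] = 6 + 5 = 11) = 2 (attained at k = 0)
  C[0][2] = min over k of (A[0][0] + B[0][2] = -5 + 2 = -3, A[0][1] + B[1][2] = 10 + 5 = 15, A[0][2] + B[2][2] = 6 + -1 = 5) = -3 (attained at k = 0)
  C[1][0] = min over k of (A[1][0] + B[0][0] = -2 + 0 = -2, A[1][1] + B[1][0] = 5 + 1 = 6, A[1][2] + B[2][0] = -1 + 6 = 5) = -2 (attained at k = 0)
  C[1][1] = min over k of (A[1][0] + B[0][1] = -2 + 7 = 5, A[1][1] + B[1][1] = 5 + 4 = 9, A[1][2] + B[2][1] = -1 + 5 = 4) = 4 (attained at k = 2)
  C[1][2] = min over k of (A[1][0] + B[0][2] = -2 + 2 = 0, A[1][1] + B[1][2] = 5 + 5 = 10, A[1][2] + B[2][2] = -1 + -1 = -2) = -2 (attained at k = 2)
  C[2][0] = min over k of (A[2][0] + B[0][0] = -3 + 0 = -3, A[2][1] + B[1][0] = -4 + 1 = -3, A[2][2] + B[2][0] = 3 + 6 = 9) = -3 (attained at k = 0)
  C[2][1] = min over k of (A[2][0] + B[0][1] = -3 + 7 = 4, A[2][1] + B[1][1] = -4 + 4 = 0, A[2][2] + B[2][1] = 3 + 5 = 8) = 0 (attained at k = 1)
  C[2][2] = min over k of (A[2][0] + B[0][2] = -3 + 2 = -1, A[2][1] + B[1][2] = -4 + 5 = 1, A[2][2] + B[2][2] = 3 + -1 = 2) = -1 (attained at k = 0)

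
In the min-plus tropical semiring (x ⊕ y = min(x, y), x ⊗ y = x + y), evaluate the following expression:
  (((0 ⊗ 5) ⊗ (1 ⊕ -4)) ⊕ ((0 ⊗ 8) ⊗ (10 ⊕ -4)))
(((0 ⊗ 5) ⊗ (1 ⊕ -4)) ⊕ ((0 ⊗ 8) ⊗ (10 ⊕ -4))) = 1

Expand innermost to outermost. Recall ⊕ takes the minimum of its arguments and ⊗ takes their sum. Working out the expression (((0 ⊗ 5) ⊗ (1 ⊕ -4)) ⊕ ((0 ⊗ 8) ⊗ (10 ⊕ -4))) gives 1.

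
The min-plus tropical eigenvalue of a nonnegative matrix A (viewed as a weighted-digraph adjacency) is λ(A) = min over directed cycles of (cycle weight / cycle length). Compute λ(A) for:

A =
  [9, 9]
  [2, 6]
λ(A) = 11/2

Enumerate directed cycles and compute their means (weight / length). Sample:
  cycle 0 → 0: weight = 9, length = 1, mean = 9/1 ≈ 9.000
  cycle 1 → 1: weight = 6, length = 1, mean = 6/1 ≈ 6.000
  cycle 0 → 1 → 0: weight = 11, length = 2, mean = 11/2 ≈ 5.500
  cycle 1 → 0 → 1: weight = 11, length = 2, mean = 11/2 ≈ 5.500
Minimum mean = 5.500, attained e.g. along the cycle 0 → 1 → 0 with weight 11 and length 2. So λ(A) = 11/2 = 11/2.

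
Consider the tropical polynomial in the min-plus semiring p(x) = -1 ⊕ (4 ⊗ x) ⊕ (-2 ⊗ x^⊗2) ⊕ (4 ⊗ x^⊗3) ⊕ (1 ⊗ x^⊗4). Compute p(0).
p(0) = -2

A tropical monomial a ⊗ x^⊗i evaluates to a + i · x. Evaluating each term at x = 0:
  Term 0 contributes -1 + 0 · 0 = -1
  Term 1 contributes 4 + 1 · 0 = 4
  Term 2 contributes -2 + 2 · 0 = -2
  Term 3 contributes 4 + 3 · 0 = 4
  Term 4 contributes 1 + 4 · 0 = 1
p(0) = ⊕ of these = min[-1, 4, -2, 4, 1] = -2.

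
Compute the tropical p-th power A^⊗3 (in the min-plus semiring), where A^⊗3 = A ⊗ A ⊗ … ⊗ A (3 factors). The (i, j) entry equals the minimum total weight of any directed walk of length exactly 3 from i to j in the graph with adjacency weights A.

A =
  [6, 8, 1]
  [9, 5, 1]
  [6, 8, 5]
A^⊗3 =
  [12, 14, 8]
  [12, 14, 8]
  [13, 15, 12]

Each entry (A^⊗3)_ij equals the minimum over all length-3 walks i = v_0 → v_1 → … → v_3 = j of Σ_t A[v_t][v_{t+1}]. For example, for (i, j) = (0, 2) we minimise over 9 possible intermediate vertex sequences; the minimum is 8, attained along the walk 0 → 2 → 0 → 2.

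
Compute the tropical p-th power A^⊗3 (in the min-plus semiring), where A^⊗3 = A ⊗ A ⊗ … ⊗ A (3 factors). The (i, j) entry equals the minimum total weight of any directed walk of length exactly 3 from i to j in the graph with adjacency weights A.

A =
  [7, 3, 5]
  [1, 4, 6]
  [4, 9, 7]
A^⊗3 =
  [8, 7, 9]
  [5, 8, 10]
  [8, 11, 13]

Each entry (A^⊗3)_ij equals the minimum over all length-3 walks i = v_0 → v_1 → … → v_3 = j of Σ_t A[v_t][v_{t+1}]. For example, for (i, j) = (0, 2) we minimise over 9 possible intermediate vertex sequences; the minimum is 9, attained along the walk 0 → 1 → 0 → 2.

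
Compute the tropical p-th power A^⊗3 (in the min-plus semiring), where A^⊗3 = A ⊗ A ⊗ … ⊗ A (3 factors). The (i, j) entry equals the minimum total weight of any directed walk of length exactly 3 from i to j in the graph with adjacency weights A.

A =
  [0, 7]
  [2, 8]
A^⊗3 =
  [0, 7]
  [2, 9]

Each entry (A^⊗3)_ij equals the minimum over all length-3 walks i = v_0 → v_1 → … → v_3 = j of Σ_t A[v_t][v_{t+1}]. For example, for (i, j) = (0, 1) we minimise over 4 possible intermediate vertex sequences; the minimum is 7, attained along the walk 0 → 0 → 0 → 1.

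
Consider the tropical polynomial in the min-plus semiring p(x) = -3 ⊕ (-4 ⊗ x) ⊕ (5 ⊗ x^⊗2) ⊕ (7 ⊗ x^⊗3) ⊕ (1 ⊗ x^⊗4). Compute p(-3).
p(-3) = -11

A tropical monomial a ⊗ x^⊗i evaluates to a + i · x. Evaluating each term at x = -3:
  Term 0 contributes -3 + 0 · -3 = -3
  Term 1 contributes -4 + 1 · -3 = -7
  Term 2 contributes 5 + 2 · -3 = -1
  Term 3 contributes 7 + 3 · -3 = -2
  Term 4 contributes 1 + 4 · -3 = -11
p(-3) = ⊕ of these = min[-3, -7, -1, -2, -11] = -11.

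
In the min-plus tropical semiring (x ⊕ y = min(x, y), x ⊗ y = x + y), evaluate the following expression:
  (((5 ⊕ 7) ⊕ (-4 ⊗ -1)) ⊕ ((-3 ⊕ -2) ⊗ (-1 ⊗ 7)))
(((5 ⊕ 7) ⊕ (-4 ⊗ -1)) ⊕ ((-3 ⊕ -2) ⊗ (-1 ⊗ 7))) = -5

Expand innermost to outermost. Recall ⊕ takes the minimum of its arguments and ⊗ takes their sum. Working out the expression (((5 ⊕ 7) ⊕ (-4 ⊗ -1)) ⊕ ((-3 ⊕ -2) ⊗ (-1 ⊗ 7))) gives -5.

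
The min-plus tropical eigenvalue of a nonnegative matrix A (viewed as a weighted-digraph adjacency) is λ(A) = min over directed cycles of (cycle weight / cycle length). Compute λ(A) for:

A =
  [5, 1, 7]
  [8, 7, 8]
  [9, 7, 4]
λ(A) = 4

Enumerate directed cycles and compute their means (weight / length). Sample:
  cycle 0 → 0: weight = 5, length = 1, mean = 5/1 ≈ 5.000
  cycle 1 → 1: weight = 7, length = 1, mean = 7/1 ≈ 7.000
  cycle 2 → 2: weight = 4, length = 1, mean = 4/1 ≈ 4.000
  cycle 0 → 1 → 0: weight = 9, length = 2, mean = 9/2 ≈ 4.500
  cycle 0 → 2 → 0: weight = 16, length = 2, mean = 16/2 ≈ 8.000
  cycle 1 → 0 → 1: weight = 9, length = 2, mean = 9/2 ≈ 4.500
Minimum mean = 4.000, attained e.g. along the cycle 2 → 2 with weight 4 and length 1. So λ(A) = 4/1 = 4.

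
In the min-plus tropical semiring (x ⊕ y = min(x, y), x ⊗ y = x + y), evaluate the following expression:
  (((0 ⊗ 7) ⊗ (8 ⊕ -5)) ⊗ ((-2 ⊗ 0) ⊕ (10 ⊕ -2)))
(((0 ⊗ 7) ⊗ (8 ⊕ -5)) ⊗ ((-2 ⊗ 0) ⊕ (10 ⊕ -2))) = 0

Expand innermost to outermost. Recall ⊕ takes the minimum of its arguments and ⊗ takes their sum. Working out the expression (((0 ⊗ 7) ⊗ (8 ⊕ -5)) ⊗ ((-2 ⊗ 0) ⊕ (10 ⊕ -2))) gives 0.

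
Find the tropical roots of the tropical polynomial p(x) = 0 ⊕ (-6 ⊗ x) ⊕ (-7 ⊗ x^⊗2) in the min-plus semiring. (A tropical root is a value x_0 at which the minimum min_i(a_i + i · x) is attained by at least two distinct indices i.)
Roots: {1, 6}

Each tropical root is a break point of the lower envelope of the lines y = a_i + i · x (there are 3 lines, with slopes 0, 1, ..., 2). Only the lines that attain the minimum somewhere contribute to roots; other lines are dominated. Here the surviving (envelope) indices are i = 2, i = 1, i = 0.
Intersections between consecutive envelope lines give the roots: for adjacent envelope indices i < j the intersection is x = (a_i − a_j) / (j − i). Reading off the sorted break points: {1, 6}.
Verification: at each break x_0, at least two indices attain the minimum of min_i(a_i + i · x_0).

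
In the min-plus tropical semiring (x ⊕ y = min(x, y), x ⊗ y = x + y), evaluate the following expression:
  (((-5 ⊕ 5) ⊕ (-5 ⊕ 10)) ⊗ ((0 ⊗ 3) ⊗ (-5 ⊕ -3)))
(((-5 ⊕ 5) ⊕ (-5 ⊕ 10)) ⊗ ((0 ⊗ 3) ⊗ (-5 ⊕ -3))) = -7

Expand innermost to outermost. Recall ⊕ takes the minimum of its arguments and ⊗ takes their sum. Working out the expression (((-5 ⊕ 5) ⊕ (-5 ⊕ 10)) ⊗ ((0 ⊗ 3) ⊗ (-5 ⊕ -3))) gives -7.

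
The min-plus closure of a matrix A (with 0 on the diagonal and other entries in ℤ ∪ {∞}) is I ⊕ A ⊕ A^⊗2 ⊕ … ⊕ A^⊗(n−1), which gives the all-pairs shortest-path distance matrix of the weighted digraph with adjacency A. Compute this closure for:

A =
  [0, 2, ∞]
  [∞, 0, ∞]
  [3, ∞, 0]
Closure =
  [0, 2, ∞]
  [∞, 0, ∞]
  [3, 5, 0]

This is the Floyd-Warshall all-pairs shortest-path computation. For each intermediate vertex k = 0, 1, …, 2, update dist[i][j] ← min(dist[i][j], dist[i][k] + dist[k][j]). The final matrix gives, for each (i, j), the minimum total weight of any directed path from i to j (possibly empty when i = j).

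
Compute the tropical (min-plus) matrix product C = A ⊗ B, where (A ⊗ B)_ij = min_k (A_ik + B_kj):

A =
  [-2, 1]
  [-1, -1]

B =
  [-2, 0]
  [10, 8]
A ⊗ B =
  [-4, -2]
  [-3, -1]

Apply the min-plus product entry-by-entry:
  C[0][0] = min over k of (A[0][0] + B[0][0] = -2 + -2 = -4, A[0][1] + B[1][0] = 1 + 10 = 11) = -4 (attained at k = 0)
  C[0][1] = min over k of (A[0][0] + B[0][1] = -2 + 0 = -2, A[0][1] + B[1][1] = 1 + 8 = 9) = -2 (attained at k = 0)
  C[1][0] = min over k of (A[1][0] + B[0][0] = -1 + -2 = -3, A[1][1] + B[1][0] = -1 + 10 = 9) = -3 (attained at k = 0)
  C[1][1] = min over k of (A[1][0] + B[0][1] = -1 + 0 = -1, A[1][1] + B[1][1] = -1 + 8 = 7) = -1 (attained at k = 0)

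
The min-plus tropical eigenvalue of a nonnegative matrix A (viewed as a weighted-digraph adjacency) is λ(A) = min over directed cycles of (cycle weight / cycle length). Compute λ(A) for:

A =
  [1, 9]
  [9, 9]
λ(A) = 1

Enumerate directed cycles and compute their means (weight / length). Sample:
  cycle 0 → 0: weight = 1, length = 1, mean = 1/1 ≈ 1.000
  cycle 1 → 1: weight = 9, length = 1, mean = 9/1 ≈ 9.000
  cycle 0 → 1 → 0: weight = 18, length = 2, mean = 18/2 ≈ 9.000
  cycle 1 → 0 → 1: weight = 18, length = 2, mean = 18/2 ≈ 9.000
Minimum mean = 1.000, attained e.g. along the cycle 0 → 0 with weight 1 and length 1. So λ(A) = 1/1 = 1.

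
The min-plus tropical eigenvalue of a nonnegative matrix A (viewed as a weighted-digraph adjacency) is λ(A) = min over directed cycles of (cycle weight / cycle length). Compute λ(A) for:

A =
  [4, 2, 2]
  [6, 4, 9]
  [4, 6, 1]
λ(A) = 1

Enumerate directed cycles and compute their means (weight / length). Sample:
  cycle 0 → 0: weight = 4, length = 1, mean = 4/1 ≈ 4.000
  cycle 1 → 1: weight = 4, length = 1, mean = 4/1 ≈ 4.000
  cycle 2 → 2: weight = 1, length = 1, mean = 1/1 ≈ 1.000
  cycle 0 → 1 → 0: weight = 8, length = 2, mean = 8/2 ≈ 4.000
  cycle 0 → 2 → 0: weight = 6, length = 2, mean = 6/2 ≈ 3.000
  cycle 1 → 0 → 1: weight = 8, length = 2, mean = 8/2 ≈ 4.000
Minimum mean = 1.000, attained e.g. along the cycle 2 → 2 with weight 1 and length 1. So λ(A) = 1/1 = 1.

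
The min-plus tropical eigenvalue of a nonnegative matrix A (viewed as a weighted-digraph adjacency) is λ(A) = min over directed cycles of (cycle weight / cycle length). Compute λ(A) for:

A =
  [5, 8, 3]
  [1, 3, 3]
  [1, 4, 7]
λ(A) = 2

Enumerate directed cycles and compute their means (weight / length). Sample:
  cycle 0 → 0: weight = 5, length = 1, mean = 5/1 ≈ 5.000
  cycle 1 → 1: weight = 3, length = 1, mean = 3/1 ≈ 3.000
  cycle 2 → 2: weight = 7, length = 1, mean = 7/1 ≈ 7.000
  cycle 0 → 1 → 0: weight = 9, length = 2, mean = 9/2 ≈ 4.500
  cycle 0 → 2 → 0: weight = 4, length = 2, mean = 4/2 ≈ 2.000
  cycle 1 → 0 → 1: weight = 9, length = 2, mean = 9/2 ≈ 4.500
Minimum mean = 2.000, attained e.g. along the cycle 0 → 2 → 0 with weight 4 and length 2. So λ(A) = 4/2 = 2.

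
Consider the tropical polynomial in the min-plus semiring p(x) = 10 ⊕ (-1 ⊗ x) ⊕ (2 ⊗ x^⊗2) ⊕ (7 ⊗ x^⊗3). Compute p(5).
p(5) = 4

A tropical monomial a ⊗ x^⊗i evaluates to a + i · x. Evaluating each term at x = 5:
  Term 0 contributes 10 + 0 · 5 = 10
  Term 1 contributes -1 + 1 · 5 = 4
  Term 2 contributes 2 + 2 · 5 = 12
  Term 3 contributes 7 + 3 · 5 = 22
p(5) = ⊕ of these = min[10, 4, 12, 22] = 4.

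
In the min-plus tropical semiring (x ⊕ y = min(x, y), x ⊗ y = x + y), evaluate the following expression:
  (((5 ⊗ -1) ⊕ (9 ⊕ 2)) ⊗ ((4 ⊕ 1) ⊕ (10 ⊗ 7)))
(((5 ⊗ -1) ⊕ (9 ⊕ 2)) ⊗ ((4 ⊕ 1) ⊕ (10 ⊗ 7))) = 3

Expand innermost to outermost. Recall ⊕ takes the minimum of its arguments and ⊗ takes their sum. Working out the expression (((5 ⊗ -1) ⊕ (9 ⊕ 2)) ⊗ ((4 ⊕ 1) ⊕ (10 ⊗ 7))) gives 3.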